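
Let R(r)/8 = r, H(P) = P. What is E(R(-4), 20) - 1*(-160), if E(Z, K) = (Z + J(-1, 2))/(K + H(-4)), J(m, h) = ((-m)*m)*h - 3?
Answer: 2523/16 ≈ 157.69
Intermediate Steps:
R(r) = 8*r
J(m, h) = -3 - h*m**2 (J(m, h) = (-m**2)*h - 3 = -h*m**2 - 3 = -3 - h*m**2)
E(Z, K) = (-5 + Z)/(-4 + K) (E(Z, K) = (Z + (-3 - 1*2*(-1)**2))/(K - 4) = (Z + (-3 - 1*2*1))/(-4 + K) = (Z + (-3 - 2))/(-4 + K) = (Z - 5)/(-4 + K) = (-5 + Z)/(-4 + K))
E(R(-4), 20) - 1*(-160) = (-5 + 8*(-4))/(-4 + 20) - 1*(-160) = (-5 - 32)/16 + 160 = (1/16)*(-37) + 160 = -37/16 + 160 = 2523/16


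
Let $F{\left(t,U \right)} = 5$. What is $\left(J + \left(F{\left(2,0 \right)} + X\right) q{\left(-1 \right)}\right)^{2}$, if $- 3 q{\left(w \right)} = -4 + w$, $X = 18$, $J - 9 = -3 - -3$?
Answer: $\frac{20164}{9} \approx 2240.4$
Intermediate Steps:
$J = 9$ ($J = 9 - 0 = 9 + \left(-3 + 3\right) = 9 + 0 = 9$)
$q{\left(w \right)} = \frac{4}{3} - \frac{w}{3}$ ($q{\left(w \right)} = - \frac{-4 + w}{3} = \frac{4}{3} - \frac{w}{3}$)
$\left(J + \left(F{\left(2,0 \right)} + X\right) q{\left(-1 \right)}\right)^{2} = \left(9 + \left(5 + 18\right) \left(\frac{4}{3} - - \frac{1}{3}\right)\right)^{2} = \left(9 + 23 \left(\frac{4}{3} + \frac{1}{3}\right)\right)^{2} = \left(9 + 23 \cdot \frac{5}{3}\right)^{2} = \left(9 + \frac{115}{3}\right)^{2} = \left(\frac{142}{3}\right)^{2} = \frac{20164}{9}$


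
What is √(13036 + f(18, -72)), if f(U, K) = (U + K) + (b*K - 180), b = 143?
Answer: √2506 ≈ 50.060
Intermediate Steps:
f(U, K) = -180 + U + 144*K (f(U, K) = (U + K) + (143*K - 180) = (K + U) + (-180 + 143*K) = -180 + U + 144*K)
√(13036 + f(18, -72)) = √(13036 + (-180 + 18 + 144*(-72))) = √(13036 + (-180 + 18 - 10368)) = √(13036 - 10530) = √2506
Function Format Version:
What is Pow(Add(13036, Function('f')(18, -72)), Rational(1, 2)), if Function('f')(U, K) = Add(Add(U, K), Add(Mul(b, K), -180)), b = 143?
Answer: Pow(2506, Rational(1, 2)) ≈ 50.060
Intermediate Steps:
Function('f')(U, K) = Add(-180, U, Mul(144, K)) (Function('f')(U, K) = Add(Add(U, K), Add(Mul(143, K), -180)) = Add(Add(K, U), Add(-180, Mul(143, K))) = Add(-180, U, Mul(144, K)))
Pow(Add(13036, Function('f')(18, -72)), Rational(1, 2)) = Pow(Add(13036, Add(-180, 18, Mul(144, -72))), Rational(1, 2)) = Pow(Add(13036, Add(-180, 18, -10368)), Rational(1, 2)) = Pow(Add(13036, -10530), Rational(1, 2)) = Pow(2506, Rational(1, 2))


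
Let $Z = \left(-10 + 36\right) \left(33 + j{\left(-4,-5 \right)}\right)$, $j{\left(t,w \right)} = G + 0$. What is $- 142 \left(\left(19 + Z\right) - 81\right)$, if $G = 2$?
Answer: $-120416$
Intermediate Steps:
$j{\left(t,w \right)} = 2$ ($j{\left(t,w \right)} = 2 + 0 = 2$)
$Z = 910$ ($Z = \left(-10 + 36\right) \left(33 + 2\right) = 26 \cdot 35 = 910$)
$- 142 \left(\left(19 + Z\right) - 81\right) = - 142 \left(\left(19 + 910\right) - 81\right) = - 142 \left(929 - 81\right) = \left(-142\right) 848 = -120416$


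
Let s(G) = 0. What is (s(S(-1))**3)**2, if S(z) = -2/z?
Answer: 0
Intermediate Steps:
(s(S(-1))**3)**2 = (0**3)**2 = 0**2 = 0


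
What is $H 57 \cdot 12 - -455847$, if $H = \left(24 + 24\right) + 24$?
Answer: $505095$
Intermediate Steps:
$H = 72$ ($H = 48 + 24 = 72$)
$H 57 \cdot 12 - -455847 = 72 \cdot 57 \cdot 12 - -455847 = 4104 \cdot 12 + 455847 = 49248 + 455847 = 505095$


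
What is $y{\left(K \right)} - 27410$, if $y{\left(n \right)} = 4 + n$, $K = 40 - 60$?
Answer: $-27426$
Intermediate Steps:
$K = -20$
$y{\left(K \right)} - 27410 = \left(4 - 20\right) - 27410 = -16 - 27410 = -27426$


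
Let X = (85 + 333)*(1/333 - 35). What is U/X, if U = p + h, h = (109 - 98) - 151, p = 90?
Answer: 8325/2435686 ≈ 0.0034179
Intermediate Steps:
h = -140 (h = 11 - 151 = -140)
X = -4871372/333 (X = 418*(1/333 - 35) = 418*(-11654/333) = -4871372/333 ≈ -14629.)
U = -50 (U = 90 - 140 = -50)
U/X = -50/(-4871372/333) = -50*(-333/4871372) = 8325/2435686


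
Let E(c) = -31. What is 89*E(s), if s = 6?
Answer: -2759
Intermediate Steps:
89*E(s) = 89*(-31) = -2759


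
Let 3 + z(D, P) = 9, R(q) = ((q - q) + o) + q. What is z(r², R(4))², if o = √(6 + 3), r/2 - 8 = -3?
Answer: 36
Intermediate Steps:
r = 10 (r = 16 + 2*(-3) = 16 - 6 = 10)
o = 3 (o = √9 = 3)
R(q) = 3 + q (R(q) = ((q - q) + 3) + q = (0 + 3) + q = 3 + q)
z(D, P) = 6 (z(D, P) = -3 + 9 = 6)
z(r², R(4))² = 6² = 36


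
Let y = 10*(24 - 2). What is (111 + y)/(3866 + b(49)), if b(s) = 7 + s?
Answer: 331/3922 ≈ 0.084396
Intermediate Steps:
y = 220 (y = 10*22 = 220)
(111 + y)/(3866 + b(49)) = (111 + 220)/(3866 + (7 + 49)) = 331/(3866 + 56) = 331/3922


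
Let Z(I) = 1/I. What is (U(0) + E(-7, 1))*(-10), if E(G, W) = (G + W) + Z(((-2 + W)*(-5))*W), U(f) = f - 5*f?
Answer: 58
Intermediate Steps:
U(f) = -4*f
E(G, W) = G + W + 1/(W*(10 - 5*W)) (E(G, W) = (G + W) + 1/(((-2 + W)*(-5))*W) = (G + W) + 1/((10 - 5*W)*W) = (G + W) + 1/(W*(10 - 5*W)) = G + W + 1/(W*(10 - 5*W)))
(U(0) + E(-7, 1))*(-10) = (-4*0 + (-⅕ + 1*(-2 + 1)*(-7 + 1))/(1*(-2 + 1)))*(-10) = (0 + 1*(-⅕ + 1*(-1)*(-6))/(-1))*(-10) = (0 + 1*(-1)*(-⅕ + 6))*(-10) = (0 + 1*(-1)*(29/5))*(-10) = (0 - 29/5)*(-10) = -29/5*(-10) = 58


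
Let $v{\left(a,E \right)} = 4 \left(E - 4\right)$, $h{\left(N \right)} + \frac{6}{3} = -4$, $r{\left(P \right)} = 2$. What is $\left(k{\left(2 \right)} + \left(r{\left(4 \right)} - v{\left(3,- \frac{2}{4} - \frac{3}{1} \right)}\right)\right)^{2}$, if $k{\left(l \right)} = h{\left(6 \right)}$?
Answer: $676$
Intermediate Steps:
$h{\left(N \right)} = -6$ ($h{\left(N \right)} = -2 - 4 = -6$)
$k{\left(l \right)} = -6$
$v{\left(a,E \right)} = -16 + 4 E$ ($v{\left(a,E \right)} = 4 \left(-4 + E\right) = -16 + 4 E$)
$\left(k{\left(2 \right)} + \left(r{\left(4 \right)} - v{\left(3,- \frac{2}{4} - \frac{3}{1} \right)}\right)\right)^{2} = \left(-6 + \left(2 - \left(-16 + 4 \left(- \frac{2}{4} - \frac{3}{1}\right)\right)\right)\right)^{2} = \left(-6 + \left(2 - \left(-16 + 4 \left(\left(-2\right) \frac{1}{4} - 3\right)\right)\right)\right)^{2} = \left(-6 + \left(2 - \left(-16 + 4 \left(- \frac{1}{2} - 3\right)\right)\right)\right)^{2} = \left(-6 + \left(2 - \left(-16 + 4 \left(- \frac{7}{2}\right)\right)\right)\right)^{2} = \left(-6 + \left(2 - \left(-16 - 14\right)\right)\right)^{2} = \left(-6 + \left(2 - -30\right)\right)^{2} = \left(-6 + \left(2 + 30\right)\right)^{2} = \left(-6 + 32\right)^{2} = 26^{2} = 676$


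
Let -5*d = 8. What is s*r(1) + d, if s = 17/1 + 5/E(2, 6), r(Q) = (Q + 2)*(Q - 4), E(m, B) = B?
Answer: -1621/10 ≈ -162.10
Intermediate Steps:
r(Q) = (-4 + Q)*(2 + Q) (r(Q) = (2 + Q)*(-4 + Q) = (-4 + Q)*(2 + Q))
d = -8/5 (d = -⅕*8 = -8/5 ≈ -1.6000)
s = 107/6 (s = 17/1 + 5/6 = 17*1 + 5*(⅙) = 17 + ⅚ = 107/6 ≈ 17.833)
s*r(1) + d = 107*(-8 + 1² - 2*1)/6 - 8/5 = 107*(-8 + 1 - 2)/6 - 8/5 = (107/6)*(-9) - 8/5 = -321/2 - 8/5 = -1621/10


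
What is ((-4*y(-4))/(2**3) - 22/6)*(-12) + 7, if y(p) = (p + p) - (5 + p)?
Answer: -3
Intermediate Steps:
y(p) = -5 + p (y(p) = 2*p + (-5 - p) = -5 + p)
((-4*y(-4))/(2**3) - 22/6)*(-12) + 7 = ((-4*(-5 - 4))/(2**3) - 22/6)*(-12) + 7 = (-4*(-9)/8 - 22*1/6)*(-12) + 7 = (36*(1/8) - 11/3)*(-12) + 7 = (9/2 - 11/3)*(-12) + 7 = (5/6)*(-12) + 7 = -10 + 7 = -3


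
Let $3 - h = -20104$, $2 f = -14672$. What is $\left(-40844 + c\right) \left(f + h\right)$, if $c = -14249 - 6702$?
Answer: $-789183945$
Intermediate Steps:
$f = -7336$ ($f = \frac{1}{2} \left(-14672\right) = -7336$)
$c = -20951$ ($c = -14249 - 6702 = -20951$)
$h = 20107$ ($h = 3 - -20104 = 3 + 20104 = 20107$)
$\left(-40844 + c\right) \left(f + h\right) = \left(-40844 - 20951\right) \left(-7336 + 20107\right) = \left(-61795\right) 12771 = -789183945$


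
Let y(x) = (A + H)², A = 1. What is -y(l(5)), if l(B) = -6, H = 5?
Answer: -36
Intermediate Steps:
y(x) = 36 (y(x) = (1 + 5)² = 6² = 36)
-y(l(5)) = -1*36 = -36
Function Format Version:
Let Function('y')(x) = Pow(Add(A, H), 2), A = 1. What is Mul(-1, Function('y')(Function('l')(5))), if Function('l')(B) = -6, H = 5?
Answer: -36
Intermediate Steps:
Function('y')(x) = 36 (Function('y')(x) = Pow(Add(1, 5), 2) = Pow(6, 2) = 36)
Mul(-1, Function('y')(Function('l')(5))) = Mul(-1, 36) = -36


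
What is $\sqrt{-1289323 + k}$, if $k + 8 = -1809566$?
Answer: $i \sqrt{3098897} \approx 1760.4 i$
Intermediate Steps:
$k = -1809574$ ($k = -8 - 1809566 = -1809574$)
$\sqrt{-1289323 + k} = \sqrt{-1289323 - 1809574} = \sqrt{-3098897} = i \sqrt{3098897}$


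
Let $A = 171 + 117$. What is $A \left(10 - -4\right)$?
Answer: $4032$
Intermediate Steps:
$A = 288$
$A \left(10 - -4\right) = 288 \left(10 - -4\right) = 288 \left(10 + 4\right) = 288 \cdot 14 = 4032$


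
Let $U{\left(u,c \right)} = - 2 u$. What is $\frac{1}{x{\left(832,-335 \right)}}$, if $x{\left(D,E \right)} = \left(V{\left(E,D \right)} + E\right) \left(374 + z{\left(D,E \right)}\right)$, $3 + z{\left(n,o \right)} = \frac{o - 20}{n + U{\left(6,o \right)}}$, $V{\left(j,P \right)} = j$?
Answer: $- \frac{82}{20358955} \approx -4.0277 \cdot 10^{-6}$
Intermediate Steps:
$z{\left(n,o \right)} = -3 + \frac{-20 + o}{-12 + n}$ ($z{\left(n,o \right)} = -3 + \frac{o - 20}{n - 12} = -3 + \frac{-20 + o}{n - 12} = -3 + \frac{-20 + o}{-12 + n}$)
$x{\left(D,E \right)} = 2 E \left(374 + \frac{16 + E - 3 D}{-12 + D}\right)$ ($x{\left(D,E \right)} = \left(E + E\right) \left(374 + \frac{16 + E - 3 D}{-12 + D}\right) = 2 E \left(374 + \frac{16 + E - 3 D}{-12 + D}\right)$)
$\frac{1}{x{\left(832,-335 \right)}} = \frac{1}{2 \left(-335\right) \frac{1}{-12 + 832} \left(-4472 - 335 + 371 \cdot 832\right)} = \frac{1}{2 \left(-335\right) \frac{1}{820} \left(-4472 - 335 + 308672\right)} = \frac{1}{2 \left(-335\right) \frac{1}{820} \cdot 303865} = \frac{1}{- \frac{20358955}{82}} = - \frac{82}{20358955}$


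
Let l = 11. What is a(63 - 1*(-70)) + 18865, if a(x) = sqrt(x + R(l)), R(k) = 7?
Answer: 18865 + 2*sqrt(35) ≈ 18877.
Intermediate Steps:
a(x) = sqrt(7 + x) (a(x) = sqrt(x + 7) = sqrt(7 + x))
a(63 - 1*(-70)) + 18865 = sqrt(7 + (63 - 1*(-70))) + 18865 = sqrt(7 + (63 + 70)) + 18865 = sqrt(7 + 133) + 18865 = sqrt(140) + 18865 = 2*sqrt(35) + 18865 = 18865 + 2*sqrt(35)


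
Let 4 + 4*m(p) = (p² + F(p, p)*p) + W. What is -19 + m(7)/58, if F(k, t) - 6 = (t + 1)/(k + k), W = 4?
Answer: -4313/232 ≈ -18.591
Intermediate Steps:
F(k, t) = 6 + (1 + t)/(2*k) (F(k, t) = 6 + (t + 1)/(k + k) = 6 + (1 + t)/((2*k)) = 6 + (1 + t)*(1/(2*k)) = 6 + (1 + t)/(2*k))
m(p) = ⅛ + p²/4 + 13*p/8 (m(p) = -1 + ((p² + ((1 + p + 12*p)/(2*p))*p) + 4)/4 = -1 + ((p² + ((1 + 13*p)/(2*p))*p) + 4)/4 = -1 + ((p² + (½ + 13*p/2)) + 4)/4 = -1 + ((½ + p² + 13*p/2) + 4)/4 = -1 + (9/2 + p² + 13*p/2)/4 = -1 + (9/8 + p²/4 + 13*p/8) = ⅛ + p²/4 + 13*p/8)
-19 + m(7)/58 = -19 + (⅛ + (¼)*7² + (13/8)*7)/58 = -19 + (⅛ + (¼)*49 + 91/8)/58 = -19 + (⅛ + 49/4 + 91/8)/58 = -19 + (1/58)*(95/4) = -19 + 95/232 = -4313/232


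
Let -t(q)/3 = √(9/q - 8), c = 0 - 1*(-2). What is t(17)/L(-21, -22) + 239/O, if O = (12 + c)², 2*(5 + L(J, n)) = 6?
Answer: 239/196 + 3*I*√2159/34 ≈ 1.2194 + 4.0999*I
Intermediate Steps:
L(J, n) = -2 (L(J, n) = -5 + (½)*6 = -5 + 3 = -2)
c = 2 (c = 0 + 2 = 2)
t(q) = -3*√(-8 + 9/q) (t(q) = -3*√(9/q - 8) = -3*√(-8 + 9/q))
O = 196 (O = (12 + 2)² = 14² = 196)
t(17)/L(-21, -22) + 239/O = -3*√(-8 + 9/17)/(-2) + 239/196 = -3*√(-8 + 9*(1/17))*(-½) + 239*(1/196) = -3*√(-8 + 9/17)*(-½) + 239/196 = -3*I*√2159/17*(-½) + 239/196 = 3*I*√2159/34 + 239/196 = 239/196 + 3*I*√2159/34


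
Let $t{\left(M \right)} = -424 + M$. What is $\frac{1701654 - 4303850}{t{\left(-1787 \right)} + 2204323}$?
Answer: $- \frac{650549}{550528} \approx -1.1817$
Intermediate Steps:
$\frac{1701654 - 4303850}{t{\left(-1787 \right)} + 2204323} = \frac{1701654 - 4303850}{\left(-424 - 1787\right) + 2204323} = - \frac{2602196}{-2211 + 2204323} = - \frac{2602196}{2202112} = \left(-2602196\right) \frac{1}{2202112} = - \frac{650549}{550528}$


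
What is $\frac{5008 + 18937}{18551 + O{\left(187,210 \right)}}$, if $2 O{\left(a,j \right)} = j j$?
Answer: $\frac{23945}{40601} \approx 0.58976$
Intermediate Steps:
$O{\left(a,j \right)} = \frac{j^{2}}{2}$ ($O{\left(a,j \right)} = \frac{j j}{2} = \frac{j^{2}}{2}$)
$\frac{5008 + 18937}{18551 + O{\left(187,210 \right)}} = \frac{5008 + 18937}{18551 + \frac{210^{2}}{2}} = \frac{23945}{18551 + \frac{1}{2} \cdot 44100} = \frac{23945}{18551 + 22050} = \frac{23945}{40601}$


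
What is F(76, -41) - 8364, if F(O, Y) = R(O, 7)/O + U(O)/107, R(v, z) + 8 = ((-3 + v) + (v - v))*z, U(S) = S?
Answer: -67956451/8132 ≈ -8356.7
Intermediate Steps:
R(v, z) = -8 + z*(-3 + v) (R(v, z) = -8 + ((-3 + v) + (v - v))*z = -8 + ((-3 + v) + 0)*z = -8 + (-3 + v)*z = -8 + z*(-3 + v))
F(O, Y) = O/107 + (-29 + 7*O)/O (F(O, Y) = (-8 - 3*7 + O*7)/O + O/107 = (-8 - 21 + 7*O)/O + O*(1/107) = (-29 + 7*O)/O + O/107 = O/107 + (-29 + 7*O)/O)
F(76, -41) - 8364 = (7 - 29/76 + (1/107)*76) - 8364 = (7 - 29*1/76 + 76/107) - 8364 = (7 - 29/76 + 76/107) - 8364 = 59597/8132 - 8364 = -67956451/8132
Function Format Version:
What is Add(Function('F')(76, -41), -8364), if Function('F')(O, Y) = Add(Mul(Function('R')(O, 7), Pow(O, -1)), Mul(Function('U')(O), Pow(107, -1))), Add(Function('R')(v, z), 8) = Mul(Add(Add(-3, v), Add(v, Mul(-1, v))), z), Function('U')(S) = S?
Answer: Rational(-67956451, 8132) ≈ -8356.7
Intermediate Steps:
Function('R')(v, z) = Add(-8, Mul(z, Add(-3, v))) (Function('R')(v, z) = Add(-8, Mul(Add(Add(-3, v), Add(v, Mul(-1, v))), z)) = Add(-8, Mul(Add(Add(-3, v), 0), z)) = Add(-8, Mul(Add(-3, v), z)) = Add(-8, Mul(z, Add(-3, v))))
Function('F')(O, Y) = Add(Mul(Rational(1, 107), O), Mul(Pow(O, -1), Add(-29, Mul(7, O)))) (Function('F')(O, Y) = Add(Mul(Add(-8, Mul(-3, 7), Mul(O, 7)), Pow(O, -1)), Mul(O, Pow(107, -1))) = Add(Mul(Add(-8, -21, Mul(7, O)), Pow(O, -1)), Mul(O, Rational(1, 107))) = Add(Mul(Add(-29, Mul(7, O)), Pow(O, -1)), Mul(Rational(1, 107), O)) = Add(Mul(Pow(O, -1), Add(-29, Mul(7, O))), Mul(Rational(1, 107), O)) = Add(Mul(Rational(1, 107), O), Mul(Pow(O, -1), Add(-29, Mul(7, O)))))
Add(Function('F')(76, -41), -8364) = Add(Add(7, Mul(-29, Pow(76, -1)), Mul(Rational(1, 107), 76)), -8364) = Add(Add(7, Mul(-29, Rational(1, 76)), Rational(76, 107)), -8364) = Add(Add(7, Rational(-29, 76), Rational(76, 107)), -8364) = Add(Rational(59597, 8132), -8364) = Rational(-67956451, 8132)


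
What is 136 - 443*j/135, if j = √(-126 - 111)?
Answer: 136 - 443*I*√237/135 ≈ 136.0 - 50.518*I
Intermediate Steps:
j = I*√237 (j = √(-237) = I*√237 ≈ 15.395*I)
136 - 443*j/135 = 136 - 443*I*√237/135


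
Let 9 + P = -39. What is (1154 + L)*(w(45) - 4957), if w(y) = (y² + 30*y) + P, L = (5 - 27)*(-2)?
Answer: -1952740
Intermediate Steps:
P = -48 (P = -9 - 39 = -48)
L = 44 (L = -22*(-2) = 44)
w(y) = -48 + y² + 30*y (w(y) = (y² + 30*y) - 48 = -48 + y² + 30*y)
(1154 + L)*(w(45) - 4957) = (1154 + 44)*((-48 + 45² + 30*45) - 4957) = 1198*((-48 + 2025 + 1350) - 4957) = 1198*(3327 - 4957) = 1198*(-1630) = -1952740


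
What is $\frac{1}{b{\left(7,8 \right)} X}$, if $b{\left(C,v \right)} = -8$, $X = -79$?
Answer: $\frac{1}{632} \approx 0.0015823$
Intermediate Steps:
$\frac{1}{b{\left(7,8 \right)} X} = \frac{1}{\left(-8\right) \left(-79\right)} = \frac{1}{632}$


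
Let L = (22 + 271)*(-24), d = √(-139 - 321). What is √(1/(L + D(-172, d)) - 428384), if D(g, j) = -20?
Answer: I*√5325959477347/3526 ≈ 654.51*I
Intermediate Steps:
d = 2*I*√115 (d = √(-460) = 2*I*√115 ≈ 21.448*I)
L = -7032 (L = 293*(-24) = -7032)
√(1/(L + D(-172, d)) - 428384) = √(1/(-7032 - 20) - 428384) = √(1/(-7052) - 428384) = √(-1/7052 - 428384) = √(-3020963969/7052) = I*√5325959477347/3526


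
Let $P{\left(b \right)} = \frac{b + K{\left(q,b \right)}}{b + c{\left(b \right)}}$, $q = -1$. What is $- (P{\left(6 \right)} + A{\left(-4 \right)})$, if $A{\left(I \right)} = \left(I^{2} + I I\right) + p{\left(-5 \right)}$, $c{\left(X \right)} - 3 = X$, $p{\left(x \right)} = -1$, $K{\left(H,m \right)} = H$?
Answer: $- \frac{94}{3} \approx -31.333$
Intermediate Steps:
$c{\left(X \right)} = 3 + X$
$A{\left(I \right)} = -1 + 2 I^{2}$ ($A{\left(I \right)} = \left(I^{2} + I I\right) - 1 = \left(I^{2} + I^{2}\right) - 1 = 2 I^{2} - 1 = -1 + 2 I^{2}$)
$P{\left(b \right)} = \frac{-1 + b}{3 + 2 b}$ ($P{\left(b \right)} = \frac{b - 1}{b + \left(3 + b\right)} = \frac{-1 + b}{3 + 2 b}$)
$- (P{\left(6 \right)} + A{\left(-4 \right)}) = - (\frac{-1 + 6}{3 + 2 \cdot 6} - \left(1 - 2 \left(-4\right)^{2}\right)) = - (\frac{1}{3 + 12} \cdot 5 + \left(-1 + 2 \cdot 16\right)) = - (\frac{1}{15} \cdot 5 + \left(-1 + 32\right)) = - (\frac{1}{15} \cdot 5 + 31) = - (\frac{1}{3} + 31) = \left(-1\right) \frac{94}{3} = - \frac{94}{3}$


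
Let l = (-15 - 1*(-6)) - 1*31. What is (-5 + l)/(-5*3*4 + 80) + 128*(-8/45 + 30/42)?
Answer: 83693/1260 ≈ 66.423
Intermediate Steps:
l = -40 (l = (-15 + 6) - 31 = -9 - 31 = -40)
(-5 + l)/(-5*3*4 + 80) + 128*(-8/45 + 30/42) = (-5 - 40)/(-5*3*4 + 80) + 128*(-8/45 + 30/42) = -45/(-15*4 + 80) + 128*(-8*1/45 + 30*(1/42)) = -45/(-60 + 80) + 128*(-8/45 + 5/7) = -45/20 + 128*(169/315) = -45*1/20 + 21632/315 = -9/4 + 21632/315 = 83693/1260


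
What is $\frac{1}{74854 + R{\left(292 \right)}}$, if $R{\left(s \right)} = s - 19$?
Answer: $\frac{1}{75127} \approx 1.3311 \cdot 10^{-5}$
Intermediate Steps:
$R{\left(s \right)} = -19 + s$ ($R{\left(s \right)} = s - 19 = -19 + s$)
$\frac{1}{74854 + R{\left(292 \right)}} = \frac{1}{74854 + \left(-19 + 292\right)} = \frac{1}{74854 + 273} = \frac{1}{75127}$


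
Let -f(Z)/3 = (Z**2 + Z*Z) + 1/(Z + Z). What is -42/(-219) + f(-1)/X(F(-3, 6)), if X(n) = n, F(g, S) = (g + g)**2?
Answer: 39/584 ≈ 0.066781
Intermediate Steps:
F(g, S) = 4*g**2 (F(g, S) = (2*g)**2 = 4*g**2)
f(Z) = -6*Z**2 - 3/(2*Z) (f(Z) = -3*((Z**2 + Z*Z) + 1/(Z + Z)) = -3*((Z**2 + Z**2) + 1/(2*Z)) = -3*(2*Z**2 + 1/(2*Z)) = -3*(1/(2*Z) + 2*Z**2) = -6*Z**2 - 3/(2*Z))
-42/(-219) + f(-1)/X(F(-3, 6)) = -42/(-219) + ((3/2)*(-1 - 4*(-1)**3)/(-1))/((4*(-3)**2)) = -42*(-1/219) + ((3/2)*(-1)*(-1 - 4*(-1)))/((4*9)) = 14/73 + ((3/2)*(-1)*(-1 + 4))/36 = 14/73 + ((3/2)*(-1)*3)*(1/36) = 14/73 - 9/2*1/36 = 14/73 - 1/8 = 39/584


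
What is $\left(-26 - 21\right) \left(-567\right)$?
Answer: $26649$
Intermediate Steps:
$\left(-26 - 21\right) \left(-567\right) = \left(-47\right) \left(-567\right) = 26649$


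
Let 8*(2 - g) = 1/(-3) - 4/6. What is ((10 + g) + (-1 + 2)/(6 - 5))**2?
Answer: 11025/64 ≈ 172.27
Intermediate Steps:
g = 17/8 (g = 2 - (1/(-3) - 4/6)/8 = 2 - (1*(-1/3) - 4*1/6)/8 = 2 - (-1/3 - 2/3)/8 = 2 - 1/8*(-1) = 2 + 1/8 = 17/8 ≈ 2.1250)
((10 + g) + (-1 + 2)/(6 - 5))**2 = ((10 + 17/8) + (-1 + 2)/(6 - 5))**2 = (97/8 + 1/1)**2 = (97/8 + 1*1)**2 = (97/8 + 1)**2 = (105/8)**2 = 11025/64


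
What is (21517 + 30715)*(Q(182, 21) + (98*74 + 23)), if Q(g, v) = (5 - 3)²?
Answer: 380196728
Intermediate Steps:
Q(g, v) = 4 (Q(g, v) = 2² = 4)
(21517 + 30715)*(Q(182, 21) + (98*74 + 23)) = (21517 + 30715)*(4 + (98*74 + 23)) = 52232*(4 + (7252 + 23)) = 52232*(4 + 7275) = 52232*7279 = 380196728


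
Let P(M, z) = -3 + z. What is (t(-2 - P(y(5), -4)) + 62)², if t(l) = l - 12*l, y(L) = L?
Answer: 49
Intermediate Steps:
t(l) = -11*l
(t(-2 - P(y(5), -4)) + 62)² = (-11*(-2 - (-3 - 4)) + 62)² = (-11*(-2 - 1*(-7)) + 62)² = (-11*(-2 + 7) + 62)² = (-11*5 + 62)² = (-55 + 62)² = 7² = 49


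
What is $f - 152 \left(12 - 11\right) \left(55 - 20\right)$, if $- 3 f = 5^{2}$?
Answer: $- \frac{15985}{3} \approx -5328.3$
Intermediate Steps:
$f = - \frac{25}{3}$ ($f = - \frac{5^{2}}{3} = \left(- \frac{1}{3}\right) 25 = - \frac{25}{3} \approx -8.3333$)
$f - 152 \left(12 - 11\right) \left(55 - 20\right) = - \frac{25}{3} - 152 \left(12 - 11\right) \left(55 - 20\right) = - \frac{25}{3} - 152 \cdot 1 \cdot 35 = - \frac{25}{3} - 5320 = - \frac{15985}{3}$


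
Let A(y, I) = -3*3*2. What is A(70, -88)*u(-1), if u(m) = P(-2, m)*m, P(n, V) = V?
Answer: -18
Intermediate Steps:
A(y, I) = -18 (A(y, I) = -9*2 = -18)
u(m) = m**2 (u(m) = m*m = m**2)
A(70, -88)*u(-1) = -18*(-1)**2 = -18*1 = -18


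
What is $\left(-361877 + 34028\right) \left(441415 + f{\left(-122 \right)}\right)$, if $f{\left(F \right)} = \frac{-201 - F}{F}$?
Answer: $- \frac{17655556792941}{122} \approx -1.4472 \cdot 10^{11}$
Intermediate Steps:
$f{\left(F \right)} = \frac{-201 - F}{F}$
$\left(-361877 + 34028\right) \left(441415 + f{\left(-122 \right)}\right) = \left(-361877 + 34028\right) \left(441415 + \frac{-201 - -122}{-122}\right) = - 327849 \left(441415 - \frac{-201 + 122}{122}\right) = - 327849 \left(441415 - - \frac{79}{122}\right) = - 327849 \left(441415 + \frac{79}{122}\right) = \left(-327849\right) \frac{53852709}{122} = - \frac{17655556792941}{122}$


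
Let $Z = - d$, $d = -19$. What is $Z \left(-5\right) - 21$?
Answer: $-116$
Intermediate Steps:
$Z = 19$ ($Z = \left(-1\right) \left(-19\right) = 19$)
$Z \left(-5\right) - 21 = 19 \left(-5\right) - 21 = -95 - 21 = -116$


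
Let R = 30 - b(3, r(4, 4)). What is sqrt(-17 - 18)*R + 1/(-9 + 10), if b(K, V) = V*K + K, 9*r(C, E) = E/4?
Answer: 1 + 80*I*sqrt(35)/3 ≈ 1.0 + 157.76*I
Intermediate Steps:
r(C, E) = E/36 (r(C, E) = (E/4)/9 = E/36)
b(K, V) = K + K*V (b(K, V) = K*V + K = K + K*V)
R = 80/3 (R = 30 - 3*(1 + (1/36)*4) = 30 - 3*(1 + 1/9) = 30 - 3*10/9 = 30 - 1*10/3 = 30 - 10/3 = 80/3 ≈ 26.667)
sqrt(-17 - 18)*R + 1/(-9 + 10) = sqrt(-17 - 18)*(80/3) + 1/(-9 + 10) = sqrt(-35)*(80/3) + 1/1 = (I*sqrt(35))*(80/3) + 1 = 80*I*sqrt(35)/3 + 1 = 1 + 80*I*sqrt(35)/3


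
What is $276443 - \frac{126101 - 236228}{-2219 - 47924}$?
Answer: $\frac{13861571222}{50143} \approx 2.7644 \cdot 10^{5}$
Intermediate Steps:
$276443 - \frac{126101 - 236228}{-2219 - 47924} = 276443 - - \frac{110127}{-50143} = 276443 - \left(-110127\right) \left(- \frac{1}{50143}\right) = 276443 - \frac{110127}{50143} = \frac{13861571222}{50143}$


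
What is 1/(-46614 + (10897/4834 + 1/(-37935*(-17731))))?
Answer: -3251471594490/151556767305641981 ≈ -2.1454e-5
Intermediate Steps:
1/(-46614 + (10897/4834 + 1/(-37935*(-17731)))) = 1/(-46614 + (10897*(1/4834) - 1/37935*(-1/17731))) = 1/(-46614 + (10897/4834 + 1/672625485)) = 1/(-46614 + 7329599914879/3251471594490) = 1/(-151556767305641981/3251471594490) = -3251471594490/151556767305641981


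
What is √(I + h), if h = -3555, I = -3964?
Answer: I*√7519 ≈ 86.712*I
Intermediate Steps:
√(I + h) = √(-3964 - 3555) = √(-7519) = I*√7519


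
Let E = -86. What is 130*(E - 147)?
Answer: -30290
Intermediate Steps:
130*(E - 147) = 130*(-86 - 147) = 130*(-233) = -30290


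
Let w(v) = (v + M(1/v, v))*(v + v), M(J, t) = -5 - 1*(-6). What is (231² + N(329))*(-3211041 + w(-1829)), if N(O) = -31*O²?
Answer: -11477417802130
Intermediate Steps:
M(J, t) = 1 (M(J, t) = -5 + 6 = 1)
w(v) = 2*v*(1 + v) (w(v) = (v + 1)*(v + v) = (1 + v)*(2*v) = 2*v*(1 + v))
(231² + N(329))*(-3211041 + w(-1829)) = (231² - 31*329²)*(-3211041 + 2*(-1829)*(1 - 1829)) = (53361 - 31*108241)*(-3211041 + 2*(-1829)*(-1828)) = (53361 - 3355471)*(-3211041 + 6686824) = -3302110*3475783 = -11477417802130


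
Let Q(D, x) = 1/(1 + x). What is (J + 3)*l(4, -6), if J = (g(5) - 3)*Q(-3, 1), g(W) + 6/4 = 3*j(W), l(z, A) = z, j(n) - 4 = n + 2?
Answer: 69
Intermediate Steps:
j(n) = 6 + n (j(n) = 4 + (n + 2) = 4 + (2 + n) = 6 + n)
g(W) = 33/2 + 3*W (g(W) = -3/2 + 3*(6 + W) = -3/2 + (18 + 3*W) = 33/2 + 3*W)
J = 57/4 (J = ((33/2 + 3*5) - 3)/(1 + 1) = ((33/2 + 15) - 3)/2 = (63/2 - 3)*(½) = (57/2)*(½) = 57/4 ≈ 14.250)
(J + 3)*l(4, -6) = (57/4 + 3)*4 = (69/4)*4 = 69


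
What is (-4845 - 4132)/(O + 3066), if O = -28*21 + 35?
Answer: -8977/2513 ≈ -3.5722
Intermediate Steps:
O = -553 (O = -588 + 35 = -553)
(-4845 - 4132)/(O + 3066) = (-4845 - 4132)/(-553 + 3066) = -8977/2513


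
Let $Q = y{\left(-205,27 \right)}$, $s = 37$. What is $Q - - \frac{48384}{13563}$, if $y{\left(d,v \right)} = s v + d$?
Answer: $\frac{1201934}{1507} \approx 797.57$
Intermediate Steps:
$y{\left(d,v \right)} = d + 37 v$ ($y{\left(d,v \right)} = 37 v + d = d + 37 v$)
$Q = 794$ ($Q = -205 + 37 \cdot 27 = -205 + 999 = 794$)
$Q - - \frac{48384}{13563} = 794 - - \frac{48384}{13563} = 794 - \left(-48384\right) \frac{1}{13563} = 794 - - \frac{5376}{1507} = 794 + \frac{5376}{1507} = \frac{1201934}{1507}$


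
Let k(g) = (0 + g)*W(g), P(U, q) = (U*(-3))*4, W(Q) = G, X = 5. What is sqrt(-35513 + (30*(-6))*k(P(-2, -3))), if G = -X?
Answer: I*sqrt(13913) ≈ 117.95*I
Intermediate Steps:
G = -5 (G = -1*5 = -5)
W(Q) = -5
P(U, q) = -12*U (P(U, q) = -3*U*4 = -12*U)
k(g) = -5*g (k(g) = (0 + g)*(-5) = g*(-5) = -5*g)
sqrt(-35513 + (30*(-6))*k(P(-2, -3))) = sqrt(-35513 + (30*(-6))*(-(-60)*(-2))) = sqrt(-35513 - (-900)*24) = sqrt(-35513 - 180*(-120)) = sqrt(-35513 + 21600) = sqrt(-13913) = I*sqrt(13913)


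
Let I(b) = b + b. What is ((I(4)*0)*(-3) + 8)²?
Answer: 64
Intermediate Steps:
I(b) = 2*b
((I(4)*0)*(-3) + 8)² = (((2*4)*0)*(-3) + 8)² = ((8*0)*(-3) + 8)² = (0*(-3) + 8)² = (0 + 8)² = 8² = 64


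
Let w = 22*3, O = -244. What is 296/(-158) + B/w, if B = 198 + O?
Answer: -6701/2607 ≈ -2.5704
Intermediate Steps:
B = -46 (B = 198 - 244 = -46)
w = 66
296/(-158) + B/w = 296/(-158) - 46/66 = 296*(-1/158) - 46*1/66 = -148/79 - 23/33 = -6701/2607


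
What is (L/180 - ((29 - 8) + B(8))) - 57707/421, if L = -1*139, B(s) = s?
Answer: -12643399/75780 ≈ -166.84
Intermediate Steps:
L = -139
(L/180 - ((29 - 8) + B(8))) - 57707/421 = (-139/180 - ((29 - 8) + 8)) - 57707/421 = (-139*1/180 - (21 + 8)) - 57707/421 = (-139/180 - 1*29) - 193*299/421 = (-139/180 - 29) - 57707/421 = -5359/180 - 57707/421 = -12643399/75780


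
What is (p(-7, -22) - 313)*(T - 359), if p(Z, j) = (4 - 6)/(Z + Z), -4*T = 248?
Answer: 921990/7 ≈ 1.3171e+5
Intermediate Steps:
T = -62 (T = -¼*248 = -62)
p(Z, j) = -1/Z (p(Z, j) = -2*1/(2*Z) = -1/Z)
(p(-7, -22) - 313)*(T - 359) = (-1/(-7) - 313)*(-62 - 359) = (-1*(-⅐) - 313)*(-421) = (⅐ - 313)*(-421) = -2190/7*(-421) = 921990/7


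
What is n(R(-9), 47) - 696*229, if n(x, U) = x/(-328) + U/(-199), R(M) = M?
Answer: -10403326073/65272 ≈ -1.5938e+5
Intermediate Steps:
n(x, U) = -U/199 - x/328 (n(x, U) = x*(-1/328) + U*(-1/199) = -x/328 - U/199 = -U/199 - x/328)
n(R(-9), 47) - 696*229 = (-1/199*47 - 1/328*(-9)) - 696*229 = (-47/199 + 9/328) - 159384 = -13625/65272 - 159384 = -10403326073/65272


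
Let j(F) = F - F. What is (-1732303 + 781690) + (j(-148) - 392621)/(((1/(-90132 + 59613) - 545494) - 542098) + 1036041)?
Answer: -1495573162786311/1573284970 ≈ -9.5061e+5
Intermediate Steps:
j(F) = 0
(-1732303 + 781690) + (j(-148) - 392621)/(((1/(-90132 + 59613) - 545494) - 542098) + 1036041) = (-1732303 + 781690) + (0 - 392621)/(((1/(-90132 + 59613) - 545494) - 542098) + 1036041) = -950613 - 392621/(((1/(-30519) - 545494) - 542098) + 1036041) = -950613 - 392621/(((-1/30519 - 545494) - 542098) + 1036041) = -950613 - 392621/((-16647931387/30519 - 542098) + 1036041) = -950613 - 392621/(-33192220249/30519 + 1036041) = -950613 - 392621/(-1573284970/30519) = -950613 - 392621*(-30519/1573284970) = -950613 + 11982400299/1573284970 = -1495573162786311/1573284970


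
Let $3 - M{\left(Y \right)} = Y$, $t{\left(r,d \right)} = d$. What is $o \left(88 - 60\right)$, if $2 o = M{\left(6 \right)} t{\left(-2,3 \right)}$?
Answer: $-126$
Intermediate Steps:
$M{\left(Y \right)} = 3 - Y$
$o = - \frac{9}{2}$ ($o = \frac{\left(3 - 6\right) 3}{2} = \frac{\left(-3\right) 3}{2} = \frac{1}{2} \left(-9\right) = - \frac{9}{2} \approx -4.5$)
$o \left(88 - 60\right) = - \frac{9 \left(88 - 60\right)}{2} = \left(- \frac{9}{2}\right) 28 = -126$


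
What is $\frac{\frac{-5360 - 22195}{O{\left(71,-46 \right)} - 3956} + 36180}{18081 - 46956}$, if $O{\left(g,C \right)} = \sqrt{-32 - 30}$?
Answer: $- \frac{18877531174}{15063123075} - \frac{167 i \sqrt{62}}{2738749650} \approx -1.2532 - 4.8013 \cdot 10^{-7} i$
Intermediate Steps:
$O{\left(g,C \right)} = i \sqrt{62}$ ($O{\left(g,C \right)} = \sqrt{-62} = i \sqrt{62}$)
$\frac{\frac{-5360 - 22195}{O{\left(71,-46 \right)} - 3956} + 36180}{18081 - 46956} = \frac{\frac{-5360 - 22195}{i \sqrt{62} - 3956} + 36180}{18081 - 46956} = \frac{- \frac{27555}{-3956 + i \sqrt{62}} + 36180}{-28875} = \left(36180 - \frac{27555}{-3956 + i \sqrt{62}}\right) \left(- \frac{1}{28875}\right) = - \frac{2412}{1925} + \frac{167}{175 \left(-3956 + i \sqrt{62}\right)}$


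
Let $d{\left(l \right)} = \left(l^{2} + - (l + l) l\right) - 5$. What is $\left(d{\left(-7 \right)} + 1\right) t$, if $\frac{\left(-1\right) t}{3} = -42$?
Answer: $-6678$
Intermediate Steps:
$t = 126$ ($t = \left(-3\right) \left(-42\right) = 126$)
$d{\left(l \right)} = -5 - l^{2}$ ($d{\left(l \right)} = \left(l^{2} + - 2 l l\right) - 5 = \left(l^{2} - 2 l^{2}\right) - 5 = - l^{2} - 5 = -5 - l^{2}$)
$\left(d{\left(-7 \right)} + 1\right) t = \left(\left(-5 - \left(-7\right)^{2}\right) + 1\right) 126 = \left(\left(-5 - 49\right) + 1\right) 126 = \left(-54 + 1\right) 126 = \left(-53\right) 126 = -6678$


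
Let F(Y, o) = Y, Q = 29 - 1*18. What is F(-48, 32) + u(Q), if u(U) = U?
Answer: -37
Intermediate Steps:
Q = 11 (Q = 29 - 18 = 11)
F(-48, 32) + u(Q) = -48 + 11 = -37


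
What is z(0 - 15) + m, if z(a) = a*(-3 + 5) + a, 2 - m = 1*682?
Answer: -725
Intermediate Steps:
m = -680 (m = 2 - 682 = -680)
z(a) = 3*a (z(a) = a*2 + a = 2*a + a = 3*a)
z(0 - 15) + m = 3*(0 - 15) - 680 = 3*(-15) - 680 = -45 - 680 = -725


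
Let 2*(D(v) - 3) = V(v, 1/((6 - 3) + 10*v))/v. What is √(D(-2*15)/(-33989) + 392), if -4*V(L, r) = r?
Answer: √1775387362996455395/67298220 ≈ 19.799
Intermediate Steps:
V(L, r) = -r/4
D(v) = 3 - 1/(8*v*(3 + 10*v)) (D(v) = 3 + ((-1/(4*((6 - 3) + 10*v)))/v)/2 = 3 + ((-1/(4*(3 + 10*v)))/v)/2 = 3 + (-1/(4*v*(3 + 10*v)))/2 = 3 - 1/(8*v*(3 + 10*v)))
√(D(-2*15)/(-33989) + 392) = √(((-1 + 24*(-2*15)*(3 + 10*(-2*15)))/(8*((-2*15))*(3 + 10*(-2*15))))/(-33989) + 392) = √(((⅛)*(-1 + 24*(-30)*(3 + 10*(-30)))/(-30*(3 + 10*(-30))))*(-1/33989) + 392) = √(((⅛)*(-1/30)*(-1 + 24*(-30)*(3 - 300))/(3 - 300))*(-1/33989) + 392) = √(((⅛)*(-1/30)*(-1 + 24*(-30)*(-297))/(-297))*(-1/33989) + 392) = √(((⅛)*(-1/30)*(-1/297)*(-1 + 213840))*(-1/33989) + 392) = √(((⅛)*(-1/30)*(-1/297)*213839)*(-1/33989) + 392) = √((213839/71280)*(-1/33989) + 392) = √(-213839/2422735920 + 392) = √(949712266801/2422735920) = √1775387362996455395/67298220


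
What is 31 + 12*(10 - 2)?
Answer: 127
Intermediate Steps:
31 + 12*(10 - 2) = 31 + 12*8 = 31 + 96 = 127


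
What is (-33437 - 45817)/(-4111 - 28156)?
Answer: 79254/32267 ≈ 2.4562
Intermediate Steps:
(-33437 - 45817)/(-4111 - 28156) = -79254/(-32267) = -79254*(-1/32267) = 79254/32267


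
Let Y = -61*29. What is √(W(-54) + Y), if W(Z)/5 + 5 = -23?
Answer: I*√1909 ≈ 43.692*I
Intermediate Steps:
W(Z) = -140 (W(Z) = -25 + 5*(-23) = -25 - 115 = -140)
Y = -1769
√(W(-54) + Y) = √(-140 - 1769) = √(-1909) = I*√1909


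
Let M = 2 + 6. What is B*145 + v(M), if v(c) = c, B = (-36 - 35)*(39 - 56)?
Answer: 175023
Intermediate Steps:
M = 8
B = 1207 (B = -71*(-17) = 1207)
B*145 + v(M) = 1207*145 + 8 = 175015 + 8 = 175023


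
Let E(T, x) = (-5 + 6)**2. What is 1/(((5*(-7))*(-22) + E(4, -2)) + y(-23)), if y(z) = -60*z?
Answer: 1/2151 ≈ 0.00046490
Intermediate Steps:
E(T, x) = 1 (E(T, x) = 1**2 = 1)
1/(((5*(-7))*(-22) + E(4, -2)) + y(-23)) = 1/(((5*(-7))*(-22) + 1) - 60*(-23)) = 1/((-35*(-22) + 1) + 1380) = 1/((770 + 1) + 1380) = 1/(771 + 1380) = 1/2151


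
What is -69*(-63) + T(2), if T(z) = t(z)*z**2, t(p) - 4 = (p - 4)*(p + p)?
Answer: 4331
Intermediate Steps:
t(p) = 4 + 2*p*(-4 + p) (t(p) = 4 + (p - 4)*(p + p) = 4 + (-4 + p)*(2*p) = 4 + 2*p*(-4 + p))
T(z) = z**2*(4 - 8*z + 2*z**2) (T(z) = (4 - 8*z + 2*z**2)*z**2 = z**2*(4 - 8*z + 2*z**2))
-69*(-63) + T(2) = -69*(-63) + 2*2**2*(2 + 2**2 - 4*2) = 4347 + 2*4*(2 + 4 - 8) = 4347 + 2*4*(-2) = 4347 - 16 = 4331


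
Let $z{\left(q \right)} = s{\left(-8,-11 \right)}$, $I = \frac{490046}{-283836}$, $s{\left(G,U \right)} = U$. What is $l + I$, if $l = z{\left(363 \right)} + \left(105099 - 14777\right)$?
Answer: $\frac{12816511475}{141918} \approx 90309.0$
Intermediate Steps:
$I = - \frac{245023}{141918}$ ($I = 490046 \left(- \frac{1}{283836}\right) = - \frac{245023}{141918} \approx -1.7265$)
$z{\left(q \right)} = -11$
$l = 90311$ ($l = -11 + \left(105099 - 14777\right) = -11 + 90322 = 90311$)
$l + I = 90311 - \frac{245023}{141918} = \frac{12816511475}{141918}$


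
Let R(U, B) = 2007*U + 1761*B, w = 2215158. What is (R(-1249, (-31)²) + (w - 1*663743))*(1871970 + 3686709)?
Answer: 4096707512247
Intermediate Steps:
R(U, B) = 1761*B + 2007*U
(R(-1249, (-31)²) + (w - 1*663743))*(1871970 + 3686709) = ((1761*(-31)² + 2007*(-1249)) + (2215158 - 1*663743))*(1871970 + 3686709) = ((1761*961 - 2506743) + (2215158 - 663743))*5558679 = ((1692321 - 2506743) + 1551415)*5558679 = (-814422 + 1551415)*5558679 = 736993*5558679 = 4096707512247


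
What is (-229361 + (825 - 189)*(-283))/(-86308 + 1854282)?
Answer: -409349/1767974 ≈ -0.23154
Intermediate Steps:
(-229361 + (825 - 189)*(-283))/(-86308 + 1854282) = (-229361 + 636*(-283))/1767974 = (-229361 - 179988)*(1/1767974) = -409349*1/1767974 = -409349/1767974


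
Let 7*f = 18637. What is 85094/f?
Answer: 595658/18637 ≈ 31.961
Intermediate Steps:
f = 18637/7 (f = (1/7)*18637 = 18637/7 ≈ 2662.4)
85094/f = 85094/(18637/7) = 85094*(7/18637) = 595658/18637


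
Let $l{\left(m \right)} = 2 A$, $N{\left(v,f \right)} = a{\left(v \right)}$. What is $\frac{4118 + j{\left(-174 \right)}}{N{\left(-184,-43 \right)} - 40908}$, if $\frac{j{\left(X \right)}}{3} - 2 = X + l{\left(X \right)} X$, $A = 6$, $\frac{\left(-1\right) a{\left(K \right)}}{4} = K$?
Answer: $\frac{11}{166} \approx 0.066265$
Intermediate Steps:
$a{\left(K \right)} = - 4 K$
$N{\left(v,f \right)} = - 4 v$
$l{\left(m \right)} = 12$ ($l{\left(m \right)} = 2 \cdot 6 = 12$)
$j{\left(X \right)} = 6 + 39 X$ ($j{\left(X \right)} = 6 + 3 \left(X + 12 X\right) = 6 + 3 \cdot 13 X = 6 + 39 X$)
$\frac{4118 + j{\left(-174 \right)}}{N{\left(-184,-43 \right)} - 40908} = \frac{4118 + \left(6 + 39 \left(-174\right)\right)}{\left(-4\right) \left(-184\right) - 40908} = \frac{4118 + \left(6 - 6786\right)}{736 - 40908} = \frac{4118 - 6780}{-40172} = \left(-2662\right) \left(- \frac{1}{40172}\right) = \frac{11}{166}$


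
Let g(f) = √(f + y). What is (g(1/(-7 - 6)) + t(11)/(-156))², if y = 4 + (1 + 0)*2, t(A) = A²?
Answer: 158785/24336 - 121*√1001/1014 ≈ 2.7493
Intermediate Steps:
y = 6 (y = 4 + 1*2 = 4 + 2 = 6)
g(f) = √(6 + f) (g(f) = √(f + 6) = √(6 + f))
(g(1/(-7 - 6)) + t(11)/(-156))² = (√(6 + 1/(-7 - 6)) + 11²/(-156))² = (√(6 + 1/(-13)) + 121*(-1/156))² = (√(6 - 1/13) - 121/156)² = (√(77/13) - 121/156)² = (√1001/13 - 121/156)² = (-121/156 + √1001/13)²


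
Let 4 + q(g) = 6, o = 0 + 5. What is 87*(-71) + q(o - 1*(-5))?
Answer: -6175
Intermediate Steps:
o = 5
q(g) = 2 (q(g) = -4 + 6 = 2)
87*(-71) + q(o - 1*(-5)) = 87*(-71) + 2 = -6177 + 2 = -6175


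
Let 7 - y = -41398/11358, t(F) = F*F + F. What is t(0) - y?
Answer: -60452/5679 ≈ -10.645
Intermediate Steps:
t(F) = F + F² (t(F) = F² + F = F + F²)
y = 60452/5679 (y = 7 - (-41398)/11358 = 7 - 1*(-20699/5679) = 7 + 20699/5679 = 60452/5679 ≈ 10.645)
t(0) - y = 0*(1 + 0) - 1*60452/5679 = 0*1 - 60452/5679 = 0 - 60452/5679 = -60452/5679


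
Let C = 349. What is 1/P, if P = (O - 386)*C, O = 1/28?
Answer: -28/3771643 ≈ -7.4238e-6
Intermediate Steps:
O = 1/28 ≈ 0.035714
P = -3771643/28 (P = (1/28 - 386)*349 = -10807/28*349 = -3771643/28 ≈ -1.3470e+5)
1/P = 1/(-3771643/28) = -28/3771643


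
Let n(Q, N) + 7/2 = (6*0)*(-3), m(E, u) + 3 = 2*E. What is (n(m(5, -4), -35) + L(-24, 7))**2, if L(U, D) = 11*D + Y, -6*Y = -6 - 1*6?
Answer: 22801/4 ≈ 5700.3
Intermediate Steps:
Y = 2 (Y = -(-6 - 1*6)/6 = -(-6 - 6)/6 = -1/6*(-12) = 2)
m(E, u) = -3 + 2*E
n(Q, N) = -7/2 (n(Q, N) = -7/2 + (6*0)*(-3) = -7/2 + 0*(-3) = -7/2 + 0 = -7/2)
L(U, D) = 2 + 11*D (L(U, D) = 11*D + 2 = 2 + 11*D)
(n(m(5, -4), -35) + L(-24, 7))**2 = (-7/2 + (2 + 11*7))**2 = (-7/2 + (2 + 77))**2 = (-7/2 + 79)**2 = (151/2)**2 = 22801/4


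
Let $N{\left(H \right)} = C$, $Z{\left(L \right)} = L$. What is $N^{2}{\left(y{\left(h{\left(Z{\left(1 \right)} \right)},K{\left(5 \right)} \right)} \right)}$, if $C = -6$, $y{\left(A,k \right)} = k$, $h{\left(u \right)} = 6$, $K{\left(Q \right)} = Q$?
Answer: $36$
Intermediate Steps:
$N{\left(H \right)} = -6$
$N^{2}{\left(y{\left(h{\left(Z{\left(1 \right)} \right)},K{\left(5 \right)} \right)} \right)} = \left(-6\right)^{2} = 36$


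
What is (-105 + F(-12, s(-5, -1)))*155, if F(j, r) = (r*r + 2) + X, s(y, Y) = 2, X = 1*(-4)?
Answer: -15965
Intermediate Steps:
X = -4
F(j, r) = -2 + r² (F(j, r) = (r*r + 2) - 4 = (r² + 2) - 4 = (2 + r²) - 4 = -2 + r²)
(-105 + F(-12, s(-5, -1)))*155 = (-105 + (-2 + 2²))*155 = (-105 + (-2 + 4))*155 = (-105 + 2)*155 = -103*155 = -15965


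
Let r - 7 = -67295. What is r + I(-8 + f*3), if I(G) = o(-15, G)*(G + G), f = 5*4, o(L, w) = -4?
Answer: -67704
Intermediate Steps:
f = 20
r = -67288 (r = 7 - 67295 = -67288)
I(G) = -8*G (I(G) = -4*(G + G) = -8*G)
r + I(-8 + f*3) = -67288 - 8*(-8 + 20*3) = -67288 - 8*(-8 + 60) = -67288 - 8*52 = -67288 - 416 = -67704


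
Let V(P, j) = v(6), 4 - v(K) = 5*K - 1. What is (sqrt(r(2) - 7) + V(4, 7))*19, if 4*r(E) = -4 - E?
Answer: -475 + 19*I*sqrt(34)/2 ≈ -475.0 + 55.394*I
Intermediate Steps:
v(K) = 5 - 5*K (v(K) = 4 - (5*K - 1) = 4 - (-1 + 5*K) = 4 + (1 - 5*K) = 5 - 5*K)
V(P, j) = -25 (V(P, j) = 5 - 5*6 = 5 - 30 = -25)
r(E) = -1 - E/4 (r(E) = (-4 - E)/4 = -1 - E/4)
(sqrt(r(2) - 7) + V(4, 7))*19 = (sqrt((-1 - 1/4*2) - 7) - 25)*19 = (sqrt((-1 - 1/2) - 7) - 25)*19 = (sqrt(-3/2 - 7) - 25)*19 = (sqrt(-17/2) - 25)*19 = (I*sqrt(34)/2 - 25)*19 = (-25 + I*sqrt(34)/2)*19 = -475 + 19*I*sqrt(34)/2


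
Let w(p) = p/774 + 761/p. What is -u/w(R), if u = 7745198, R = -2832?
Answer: 943179231648/478291 ≈ 1.9720e+6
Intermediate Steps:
w(p) = 761/p + p/774 (w(p) = p*(1/774) + 761/p = p/774 + 761/p = 761/p + p/774)
-u/w(R) = -7745198/(761/(-2832) + (1/774)*(-2832)) = -7745198/(761*(-1/2832) - 472/129) = -7745198/(-761/2832 - 472/129) = -7745198/(-478291/121776) = -7745198*(-121776)/478291 = -1*(-943179231648/478291) = 943179231648/478291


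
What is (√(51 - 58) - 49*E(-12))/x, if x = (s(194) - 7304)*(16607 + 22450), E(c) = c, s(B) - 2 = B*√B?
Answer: -(588 + I*√7)/(285194214 - 7577058*√194) ≈ -3.2729e-6 - 1.4727e-8*I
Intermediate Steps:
s(B) = 2 + B^(3/2) (s(B) = 2 + B*√B = 2 + B^(3/2))
x = -285194214 + 7577058*√194 (x = ((2 + 194^(3/2)) - 7304)*(16607 + 22450) = ((2 + 194*√194) - 7304)*39057 = (-7302 + 194*√194)*39057 = -285194214 + 7577058*√194 ≈ -1.7966e+8)
(√(51 - 58) - 49*E(-12))/x = (√(51 - 58) - 49*(-12))/(-285194214 + 7577058*√194) = (√(-7) + 588)/(-285194214 + 7577058*√194) = (I*√7 + 588)/(-285194214 + 7577058*√194) = (588 + I*√7)/(-285194214 + 7577058*√194)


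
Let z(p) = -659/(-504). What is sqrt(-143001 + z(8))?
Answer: 19*I*sqrt(2795030)/84 ≈ 378.15*I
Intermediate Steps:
z(p) = 659/504 (z(p) = -659*(-1/504) = 659/504)
sqrt(-143001 + z(8)) = sqrt(-143001 + 659/504) = sqrt(-72071845/504) = 19*I*sqrt(2795030)/84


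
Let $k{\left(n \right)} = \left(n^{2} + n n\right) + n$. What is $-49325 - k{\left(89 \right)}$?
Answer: $-65256$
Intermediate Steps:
$k{\left(n \right)} = n + 2 n^{2}$ ($k{\left(n \right)} = \left(n^{2} + n^{2}\right) + n = 2 n^{2} + n = n + 2 n^{2}$)
$-49325 - k{\left(89 \right)} = -49325 - 89 \left(1 + 2 \cdot 89\right) = -49325 - 89 \left(1 + 178\right) = -49325 - 89 \cdot 179 = -49325 - 15931 = -65256$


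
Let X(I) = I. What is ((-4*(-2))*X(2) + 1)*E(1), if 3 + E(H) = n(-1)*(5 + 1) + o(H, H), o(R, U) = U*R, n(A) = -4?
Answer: -442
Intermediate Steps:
o(R, U) = R*U
E(H) = -27 + H² (E(H) = -3 + (-4*(5 + 1) + H*H) = -3 + (-4*6 + H²) = -3 + (-24 + H²) = -27 + H²)
((-4*(-2))*X(2) + 1)*E(1) = (-4*(-2)*2 + 1)*(-27 + 1²) = (8*2 + 1)*(-27 + 1) = (16 + 1)*(-26) = 17*(-26) = -442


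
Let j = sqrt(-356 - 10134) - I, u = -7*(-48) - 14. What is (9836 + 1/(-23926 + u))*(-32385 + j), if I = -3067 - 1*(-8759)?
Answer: -8840296842611/23604 + 232168943*I*sqrt(10490)/23604 ≈ -3.7453e+8 + 1.0074e+6*I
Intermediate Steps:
u = 322 (u = 336 - 14 = 322)
I = 5692 (I = -3067 + 8759 = 5692)
j = -5692 + I*sqrt(10490) (j = sqrt(-356 - 10134) - 1*5692 = sqrt(-10490) - 5692 = I*sqrt(10490) - 5692 = -5692 + I*sqrt(10490) ≈ -5692.0 + 102.42*I)
(9836 + 1/(-23926 + u))*(-32385 + j) = (9836 + 1/(-23926 + 322))*(-32385 + (-5692 + I*sqrt(10490))) = (9836 + 1/(-23604))*(-38077 + I*sqrt(10490)) = (9836 - 1/23604)*(-38077 + I*sqrt(10490)) = 232168943*(-38077 + I*sqrt(10490))/23604 = -8840296842611/23604 + 232168943*I*sqrt(10490)/23604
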